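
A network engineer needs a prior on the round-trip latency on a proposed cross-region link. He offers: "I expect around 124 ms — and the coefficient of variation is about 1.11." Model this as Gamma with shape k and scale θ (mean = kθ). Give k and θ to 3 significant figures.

k ≈ 0.812, θ ≈ 153

For Gamma(k, scale θ): mean = kθ, variance = kθ², so CV = 1/√k.
CV = 1.11, hence k = 1/CV² = 0.812.
Then θ = mean/k = 124/0.812 = 153.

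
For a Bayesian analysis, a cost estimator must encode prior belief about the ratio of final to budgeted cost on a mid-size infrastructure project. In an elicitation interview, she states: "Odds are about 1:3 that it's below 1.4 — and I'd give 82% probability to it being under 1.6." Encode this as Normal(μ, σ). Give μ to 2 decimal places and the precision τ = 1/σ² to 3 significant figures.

μ = 1.48, τ = 63.2

The p-quantile of Normal(μ,σ) is μ + z_p·σ, with z_{0.25} = -0.6745 and z_{0.82} = 0.9154.
Eliminate σ: μ = (z₂·x₁ − z₁·x₂)/(z₂ − z₁) = (0.9154·1.4 − (-0.6745)·1.6)/1.59 = 1.48.
Then σ = (x₂ − x₁)/(z₂ − z₁) = (1.6 − 1.4)/1.59 = 0.13.
Precision τ = 1/σ² = 1/0.1258² = 63.2.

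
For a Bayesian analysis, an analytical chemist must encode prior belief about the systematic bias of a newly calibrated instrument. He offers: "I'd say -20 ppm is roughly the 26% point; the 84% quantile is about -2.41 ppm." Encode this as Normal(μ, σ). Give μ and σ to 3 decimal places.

μ = -13.090, σ = 10.740

The p-quantile of Normal(μ,σ) is μ + z_p·σ, with z_{0.26} = -0.6433 and z_{0.84} = 0.9945.
Eliminate σ: μ = (z₂·x₁ − z₁·x₂)/(z₂ − z₁) = (0.9945·-20 − (-0.6433)·-2.41)/1.638 = -13.090.
Then σ = (x₂ − x₁)/(z₂ − z₁) = (-2.41 − -20)/1.638 = 10.740.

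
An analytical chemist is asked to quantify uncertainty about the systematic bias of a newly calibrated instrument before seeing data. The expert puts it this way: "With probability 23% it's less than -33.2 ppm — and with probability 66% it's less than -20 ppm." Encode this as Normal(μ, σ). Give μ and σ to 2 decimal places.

The p-quantile of Normal(μ,σ) is μ + z_p·σ, with z_{0.23} = -0.7388 and z_{0.66} = 0.4125.
Eliminate σ: μ = (z₂·x₁ − z₁·x₂)/(z₂ − z₁) = (0.4125·-33.2 − (-0.7388)·-20)/1.151 = -24.73.
Then σ = (x₂ − x₁)/(z₂ − z₁) = (-20 − -33.2)/1.151 = 11.47.

μ = -24.73, σ = 11.47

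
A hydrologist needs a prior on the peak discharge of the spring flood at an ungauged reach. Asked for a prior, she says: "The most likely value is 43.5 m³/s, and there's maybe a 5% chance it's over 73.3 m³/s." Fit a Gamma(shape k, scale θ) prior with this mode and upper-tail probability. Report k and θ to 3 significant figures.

k ≈ 11.3, θ ≈ 4.24

Gamma(k,θ) with k>1 has mode (k−1)θ, so θ = 43.5/(k−1).
Need P(X < 73.3) = 0.95 with θ tied to k this way. Start at k = 2, θ = 43.5: P(X<73.3) ≈ 0.502.
Too low — raise k to concentrate. Iterating converges to k ≈ 11.3.
Then θ = 43.5/(11.3−1) ≈ 4.24.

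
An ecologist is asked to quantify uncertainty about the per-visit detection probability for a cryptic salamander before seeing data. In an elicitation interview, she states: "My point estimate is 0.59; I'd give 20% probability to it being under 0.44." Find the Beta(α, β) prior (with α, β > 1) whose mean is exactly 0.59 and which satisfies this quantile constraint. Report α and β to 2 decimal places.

With mean 0.59 fixed, write α = 0.59s, β = 0.41s where s = α+β.
Need P(θ < 0.44) = 0.2 under Beta(0.59s, 0.41s). Normal approximation: (q−m)/√(m(1−m)/s) ≈ z_{0.2} = -0.842, so s ≈ 0.59·0.41·(-0.842)²/(0.44−0.59)² = 7.6.
At s = 7.6: P(θ<0.44) ≈ 0.198. Adjusting to match 0.2 gives s ≈ 7.50.
So α = 0.59·7.50 ≈ 4.42, β = 0.41·7.50 ≈ 3.07.

α ≈ 4.42, β ≈ 3.07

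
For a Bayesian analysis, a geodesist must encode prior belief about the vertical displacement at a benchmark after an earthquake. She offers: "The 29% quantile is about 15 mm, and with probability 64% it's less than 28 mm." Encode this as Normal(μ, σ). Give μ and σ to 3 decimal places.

μ = 22.890, σ = 14.257

For Normal(μ,σ), the p-quantile is μ + z_p·σ. Here z_{0.29} = -0.5534, z_{0.64} = 0.3585.
So 15 = μ − 0.5534σ and 28 = μ + 0.3585σ.
Subtracting: σ = (28 − 15)/(0.3585 − (-0.5534)) = 14.257.
Then μ = 15 − (-0.5534)·14.257 = 22.890.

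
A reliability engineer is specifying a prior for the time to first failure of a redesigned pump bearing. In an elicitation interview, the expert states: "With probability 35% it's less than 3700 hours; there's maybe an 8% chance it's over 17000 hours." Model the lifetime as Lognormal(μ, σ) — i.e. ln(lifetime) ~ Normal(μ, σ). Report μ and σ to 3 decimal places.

If T ~ Lognormal(μ,σ) then ln T ~ Normal(μ,σ), so the p-quantile of ln T is μ + z_p·σ.
ln(3700) = 8.216 and ln(17000) = 9.741; z_{0.35} = -0.3853, z_{0.92} = 1.405.
σ = (9.741 − 8.216)/(1.405 − (-0.3853)) = 0.852.
μ = 8.216 − (-0.3853)·0.852 = 8.544.

μ ≈ 8.544, σ ≈ 0.852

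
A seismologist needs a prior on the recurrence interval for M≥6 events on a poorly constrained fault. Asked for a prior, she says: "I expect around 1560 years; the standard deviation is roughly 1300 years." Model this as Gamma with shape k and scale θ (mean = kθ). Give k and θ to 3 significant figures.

For Gamma(k, scale θ): mean = kθ, variance = kθ², so CV = 1/√k.
CV = SD/mean = 1300/1560 = 0.8333, hence k = 1/CV² = 1.44.
Then θ = mean/k = 1560/1.44 = 1080.

k ≈ 1.44, θ ≈ 1080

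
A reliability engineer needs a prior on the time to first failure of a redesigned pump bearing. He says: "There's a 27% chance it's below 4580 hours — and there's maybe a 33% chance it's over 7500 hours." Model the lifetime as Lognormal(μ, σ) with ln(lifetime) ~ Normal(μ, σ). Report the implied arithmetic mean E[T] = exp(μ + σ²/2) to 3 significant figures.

E[T] ≈ 6810 hours

If T ~ Lognormal(μ,σ) then ln T ~ Normal(μ,σ), so the p-quantile of ln T is μ + z_p·σ.
ln(4580) = 8.429 and ln(7500) = 8.923; z_{0.27} = -0.6128, z_{0.67} = 0.4399.
σ = (8.923 − 8.429)/(0.4399 − (-0.6128)) = 0.469.
μ = 8.429 − (-0.6128)·0.469 = 8.717.
E[T] = exp(μ + σ²/2) = exp(8.717 + 0.1097) = 6810 hours.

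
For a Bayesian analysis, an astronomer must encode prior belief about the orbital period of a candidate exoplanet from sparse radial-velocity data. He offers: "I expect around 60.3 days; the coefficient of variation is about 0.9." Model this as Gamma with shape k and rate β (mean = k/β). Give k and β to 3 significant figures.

k ≈ 1.23, β ≈ 0.0205

For Gamma(k, rate β): mean = k/β, variance = k/β², so CV = 1/√k.
CV = 0.9, hence k = 1/CV² = 1.23.
Then β = k/mean = 1.23/60.3 = 0.0205.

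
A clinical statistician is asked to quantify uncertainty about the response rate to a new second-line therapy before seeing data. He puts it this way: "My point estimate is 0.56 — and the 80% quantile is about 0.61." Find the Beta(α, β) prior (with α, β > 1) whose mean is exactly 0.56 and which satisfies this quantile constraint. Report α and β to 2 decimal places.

With mean 0.56 fixed, write α = 0.56s, β = 0.44s where s = α+β.
Need P(θ < 0.61) = 0.8 under Beta(0.56s, 0.44s). Normal approximation: (q−m)/√(m(1−m)/s) ≈ z_{0.8} = 0.842, so s ≈ 0.56·0.44·(0.842)²/(0.61−0.56)² = 69.8.
At s = 69.8: P(θ<0.61) ≈ 0.799. Adjusting to match 0.8 gives s ≈ 70.39.
So α = 0.56·70.39 ≈ 39.42, β = 0.44·70.39 ≈ 30.97.

α ≈ 39.42, β ≈ 30.97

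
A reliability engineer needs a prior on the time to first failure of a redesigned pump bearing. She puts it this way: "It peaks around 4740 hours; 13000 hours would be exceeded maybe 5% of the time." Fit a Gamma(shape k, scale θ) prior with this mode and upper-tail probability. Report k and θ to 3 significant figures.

Gamma(k,θ) with k>1 has mode (k−1)θ, so θ = 4740/(k−1).
Need P(X < 13000) = 0.95 with θ tied to k this way. Start at k = 2, θ = 4740: P(X<13000) ≈ 0.759.
Too low — raise k to concentrate. Iterating converges to k ≈ 3.64.
Then θ = 4740/(3.64−1) ≈ 1800.

k ≈ 3.64, θ ≈ 1800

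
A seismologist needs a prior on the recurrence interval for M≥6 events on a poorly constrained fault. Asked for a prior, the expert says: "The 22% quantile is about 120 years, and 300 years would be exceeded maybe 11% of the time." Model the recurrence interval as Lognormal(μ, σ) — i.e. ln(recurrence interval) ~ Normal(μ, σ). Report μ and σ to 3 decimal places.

If T ~ Lognormal(μ,σ) then ln T ~ Normal(μ,σ), so the p-quantile of ln T is μ + z_p·σ.
ln(120) = 4.787 and ln(300) = 5.704; z_{0.22} = -0.7722, z_{0.89} = 1.227.
σ = (5.704 − 4.787)/(1.227 − (-0.7722)) = 0.458.
μ = 4.787 − (-0.7722)·0.458 = 5.141.

μ ≈ 5.141, σ ≈ 0.458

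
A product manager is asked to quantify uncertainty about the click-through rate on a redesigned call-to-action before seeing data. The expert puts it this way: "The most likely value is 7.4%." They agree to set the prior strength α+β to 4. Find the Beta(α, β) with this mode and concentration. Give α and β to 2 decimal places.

α = 1.15, β = 2.85

For α,β > 1 the Beta mode is (α−1)/(α+β−2). With α+β = 4, the mode is (α−1)/2.
Set (α−1)/2 = 0.074 → α = 1 + 0.074·2 = 1.15.
β = 4 − α = 2.85.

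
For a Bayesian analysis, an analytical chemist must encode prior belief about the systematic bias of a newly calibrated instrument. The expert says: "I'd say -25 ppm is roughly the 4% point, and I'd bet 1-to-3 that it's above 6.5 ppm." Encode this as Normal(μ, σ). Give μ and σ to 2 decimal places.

For Normal(μ,σ), the p-quantile is μ + z_p·σ. Here z_{0.04} = -1.751, z_{0.75} = 0.6745.
So -25 = μ − 1.751σ and 6.5 = μ + 0.6745σ.
Subtracting: σ = (6.5 − -25)/(0.6745 − (-1.751)) = 12.99.
Then μ = -25 − (-1.751)·12.99 = -2.26.

μ = -2.26, σ = 12.99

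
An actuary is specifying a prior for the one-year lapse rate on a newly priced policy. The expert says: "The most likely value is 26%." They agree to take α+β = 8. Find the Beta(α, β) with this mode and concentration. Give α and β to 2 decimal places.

For α,β > 1 the Beta mode is (α−1)/(α+β−2). With α+β = 8, the mode is (α−1)/6.
Set (α−1)/6 = 0.26 → α = 1 + 0.26·6 = 2.56.
β = 8 − α = 5.44.

α = 2.56, β = 5.44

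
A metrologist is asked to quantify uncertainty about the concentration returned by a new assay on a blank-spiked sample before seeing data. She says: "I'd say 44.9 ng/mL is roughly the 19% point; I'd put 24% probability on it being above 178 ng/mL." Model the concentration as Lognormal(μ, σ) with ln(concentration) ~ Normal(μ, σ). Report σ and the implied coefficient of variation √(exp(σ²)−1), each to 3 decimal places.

σ ≈ 0.869, CV ≈ 1.063

If T ~ Lognormal(μ,σ) then ln T ~ Normal(μ,σ), so the p-quantile of ln T is μ + z_p·σ.
ln(44.9) = 3.804 and ln(178) = 5.182; z_{0.19} = -0.8779, z_{0.76} = 0.7063.
σ = (5.182 − 3.804)/(0.7063 − (-0.8779)) = 0.869.
μ = 3.804 − (-0.8779)·0.869 = 4.568.
CV = √(exp(σ²)−1) = √(exp(0.7559)−1) = 1.063.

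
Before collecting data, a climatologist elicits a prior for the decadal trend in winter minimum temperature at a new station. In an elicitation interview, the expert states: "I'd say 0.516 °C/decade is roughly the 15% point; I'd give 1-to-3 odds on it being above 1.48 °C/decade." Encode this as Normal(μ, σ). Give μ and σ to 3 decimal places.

μ = 1.100, σ = 0.563

For Normal(μ,σ), the p-quantile is μ + z_p·σ. Here z_{0.15} = -1.036, z_{0.75} = 0.6745.
So 0.516 = μ − 1.036σ and 1.48 = μ + 0.6745σ.
Subtracting: σ = (1.48 − 0.516)/(0.6745 − (-1.036)) = 0.563.
Then μ = 0.516 − (-1.036)·0.563 = 1.100.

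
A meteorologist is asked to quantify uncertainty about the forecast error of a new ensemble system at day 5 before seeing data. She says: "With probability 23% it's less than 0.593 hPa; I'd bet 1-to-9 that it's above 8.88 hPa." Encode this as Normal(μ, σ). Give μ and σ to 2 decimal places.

μ = 3.62, σ = 4.10

For Normal(μ,σ), the p-quantile is μ + z_p·σ. Here z_{0.23} = -0.7388, z_{0.9} = 1.282.
So 0.593 = μ − 0.7388σ and 8.88 = μ + 1.282σ.
Subtracting: σ = (8.88 − 0.593)/(1.282 − (-0.7388)) = 4.10.
Then μ = 0.593 − (-0.7388)·4.10 = 3.62.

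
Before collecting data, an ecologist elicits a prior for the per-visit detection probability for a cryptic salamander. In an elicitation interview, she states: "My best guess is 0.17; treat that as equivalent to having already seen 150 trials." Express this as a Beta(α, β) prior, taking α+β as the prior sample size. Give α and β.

Under the effective-sample-size interpretation, Beta(α, β) has prior mean α/(α+β) and prior sample size α+β.
So α+β = 150 and α/(α+β) = 0.17, giving α = 0.17·150 = 25.5 and β = 150 − 25.5 = 124.5.

α = 25.5, β = 124.5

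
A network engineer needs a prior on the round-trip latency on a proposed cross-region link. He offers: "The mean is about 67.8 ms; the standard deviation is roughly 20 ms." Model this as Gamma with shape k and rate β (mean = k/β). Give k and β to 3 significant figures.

k ≈ 11.5, β ≈ 0.169

For Gamma(k, rate β): mean = k/β, variance = k/β², so CV = 1/√k.
CV = SD/mean = 20/67.8 = 0.295, hence k = 1/CV² = 11.5.
Then β = k/mean = 11.5/67.8 = 0.169.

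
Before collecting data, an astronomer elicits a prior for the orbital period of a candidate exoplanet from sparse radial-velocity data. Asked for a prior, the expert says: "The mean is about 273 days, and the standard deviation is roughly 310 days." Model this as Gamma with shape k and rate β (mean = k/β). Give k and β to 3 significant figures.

k ≈ 0.776, β ≈ 0.00284

For Gamma(k, rate β): mean = k/β, variance = k/β², so CV = 1/√k.
CV = SD/mean = 310/273 = 1.136, hence k = 1/CV² = 0.776.
Then β = k/mean = 0.776/273 = 0.00284.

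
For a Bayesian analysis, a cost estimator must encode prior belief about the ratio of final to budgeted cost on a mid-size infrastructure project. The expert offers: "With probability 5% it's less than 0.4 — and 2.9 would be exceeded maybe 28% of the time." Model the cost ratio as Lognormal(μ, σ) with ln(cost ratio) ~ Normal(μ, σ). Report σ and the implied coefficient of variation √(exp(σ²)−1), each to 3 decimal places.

If T ~ Lognormal(μ,σ) then ln T ~ Normal(μ,σ), so the p-quantile of ln T is μ + z_p·σ.
ln(0.4) = -0.9163 and ln(2.9) = 1.065; z_{0.05} = -1.645, z_{0.72} = 0.5828.
σ = (1.065 − -0.9163)/(0.5828 − (-1.645)) = 0.889.
μ = -0.9163 − (-1.645)·0.889 = 0.546.
CV = √(exp(σ²)−1) = √(exp(0.7908)−1) = 1.098.

σ ≈ 0.889, CV ≈ 1.098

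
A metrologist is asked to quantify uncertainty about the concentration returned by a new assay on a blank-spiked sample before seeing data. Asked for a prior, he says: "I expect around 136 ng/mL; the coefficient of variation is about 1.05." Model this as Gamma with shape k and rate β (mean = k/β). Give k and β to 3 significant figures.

k ≈ 0.907, β ≈ 0.00667

For Gamma(k, rate β): mean = k/β, variance = k/β², so CV = 1/√k.
CV = 1.05, hence k = 1/CV² = 0.907.
Then β = k/mean = 0.907/136 = 0.00667.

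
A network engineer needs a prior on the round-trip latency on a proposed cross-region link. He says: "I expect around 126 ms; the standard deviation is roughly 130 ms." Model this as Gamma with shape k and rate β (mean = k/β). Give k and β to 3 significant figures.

For Gamma(k, rate β): mean = k/β, variance = k/β², so CV = 1/√k.
CV = SD/mean = 130/126 = 1.032, hence k = 1/CV² = 0.939.
Then β = k/mean = 0.939/126 = 0.00746.

k ≈ 0.939, β ≈ 0.00746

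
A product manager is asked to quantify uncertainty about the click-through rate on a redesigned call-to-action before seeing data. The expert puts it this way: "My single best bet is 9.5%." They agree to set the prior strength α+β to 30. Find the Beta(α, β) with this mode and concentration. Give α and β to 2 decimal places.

α = 3.66, β = 26.34

For α,β > 1 the Beta mode is (α−1)/(α+β−2). With α+β = 30, the mode is (α−1)/28.
Set (α−1)/28 = 0.095 → α = 1 + 0.095·28 = 3.66.
β = 30 − α = 26.34.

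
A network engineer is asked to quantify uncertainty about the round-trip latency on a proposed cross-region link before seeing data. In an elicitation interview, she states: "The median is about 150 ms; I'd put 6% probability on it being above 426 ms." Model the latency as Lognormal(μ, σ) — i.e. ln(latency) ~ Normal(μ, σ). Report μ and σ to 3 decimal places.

If T ~ Lognormal(μ,σ) then ln T ~ Normal(μ,σ), so the p-quantile of ln T is μ + z_p·σ.
ln(150) = 5.011 and ln(426) = 6.054; z_{0.5} = 0, z_{0.94} = 1.555.
σ = (6.054 − 5.011)/(1.555 − (0)) = 0.671.
μ = 5.011 − (0)·0.671 = 5.011.

μ ≈ 5.011, σ ≈ 0.671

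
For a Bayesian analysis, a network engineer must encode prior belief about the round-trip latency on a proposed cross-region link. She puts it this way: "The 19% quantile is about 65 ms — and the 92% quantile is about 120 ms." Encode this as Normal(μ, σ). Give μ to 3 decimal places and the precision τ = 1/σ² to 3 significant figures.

μ = 86.150, τ = 0.00172

The p-quantile of Normal(μ,σ) is μ + z_p·σ, with z_{0.19} = -0.8779 and z_{0.92} = 1.405.
Eliminate σ: μ = (z₂·x₁ − z₁·x₂)/(z₂ − z₁) = (1.405·65 − (-0.8779)·120)/2.283 = 86.150.
Then σ = (x₂ − x₁)/(z₂ − z₁) = (120 − 65)/2.283 = 24.091.
Precision τ = 1/σ² = 1/24.09² = 0.00172.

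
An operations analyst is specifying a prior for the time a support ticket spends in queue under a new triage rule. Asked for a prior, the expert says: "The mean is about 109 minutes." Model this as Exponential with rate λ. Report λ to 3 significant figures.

Exponential mean = 1/λ, so λ = 1/109.0 = 0.00917.

λ ≈ 0.00917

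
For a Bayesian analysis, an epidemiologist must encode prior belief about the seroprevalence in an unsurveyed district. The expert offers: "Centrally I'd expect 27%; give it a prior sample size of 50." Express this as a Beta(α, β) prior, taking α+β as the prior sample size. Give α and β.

Under the effective-sample-size interpretation, Beta(α, β) has prior mean α/(α+β) and prior sample size α+β.
So α+β = 50 and α/(α+β) = 0.27, giving α = 0.27·50 = 13.5 and β = 50 − 13.5 = 36.5.

α = 13.5, β = 36.5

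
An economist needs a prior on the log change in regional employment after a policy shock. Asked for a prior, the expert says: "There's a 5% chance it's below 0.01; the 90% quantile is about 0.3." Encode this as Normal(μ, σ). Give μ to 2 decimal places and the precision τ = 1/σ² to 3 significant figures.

μ = 0.17, τ = 102

The p-quantile of Normal(μ,σ) is μ + z_p·σ, with z_{0.05} = -1.645 and z_{0.9} = 1.282.
Eliminate σ: μ = (z₂·x₁ − z₁·x₂)/(z₂ − z₁) = (1.282·0.01 − (-1.645)·0.3)/2.926 = 0.17.
Then σ = (x₂ − x₁)/(z₂ − z₁) = (0.3 − 0.01)/2.926 = 0.10.
Precision τ = 1/σ² = 1/0.0991² = 102.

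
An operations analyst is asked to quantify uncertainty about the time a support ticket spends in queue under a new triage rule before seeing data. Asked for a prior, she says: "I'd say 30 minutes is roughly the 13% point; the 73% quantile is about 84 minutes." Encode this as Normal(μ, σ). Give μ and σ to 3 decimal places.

The p-quantile of Normal(μ,σ) is μ + z_p·σ, with z_{0.13} = -1.126 and z_{0.73} = 0.6128.
Eliminate σ: μ = (z₂·x₁ − z₁·x₂)/(z₂ − z₁) = (0.6128·30 − (-1.126)·84)/1.739 = 64.973.
Then σ = (x₂ − x₁)/(z₂ − z₁) = (84 − 30)/1.739 = 31.049.

μ = 64.973, σ = 31.049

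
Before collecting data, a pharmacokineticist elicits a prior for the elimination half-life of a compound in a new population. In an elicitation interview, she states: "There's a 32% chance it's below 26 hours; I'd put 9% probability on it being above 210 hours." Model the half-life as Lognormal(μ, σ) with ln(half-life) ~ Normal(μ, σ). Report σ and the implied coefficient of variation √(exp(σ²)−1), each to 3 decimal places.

σ ≈ 1.155, CV ≈ 1.673

If T ~ Lognormal(μ,σ) then ln T ~ Normal(μ,σ), so the p-quantile of ln T is μ + z_p·σ.
ln(26) = 3.258 and ln(210) = 5.347; z_{0.32} = -0.4677, z_{0.91} = 1.341.
σ = (5.347 − 3.258)/(1.341 − (-0.4677)) = 1.155.
μ = 3.258 − (-0.4677)·1.155 = 3.798.
CV = √(exp(σ²)−1) = √(exp(1.3343)−1) = 1.673.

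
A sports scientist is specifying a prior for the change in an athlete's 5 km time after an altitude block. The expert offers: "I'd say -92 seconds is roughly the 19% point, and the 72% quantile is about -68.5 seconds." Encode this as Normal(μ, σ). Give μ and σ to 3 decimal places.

μ = -77.877, σ = 16.088

The p-quantile of Normal(μ,σ) is μ + z_p·σ, with z_{0.19} = -0.8779 and z_{0.72} = 0.5828.
Eliminate σ: μ = (z₂·x₁ − z₁·x₂)/(z₂ − z₁) = (0.5828·-92 − (-0.8779)·-68.5)/1.461 = -77.877.
Then σ = (x₂ − x₁)/(z₂ − z₁) = (-68.5 − -92)/1.461 = 16.088.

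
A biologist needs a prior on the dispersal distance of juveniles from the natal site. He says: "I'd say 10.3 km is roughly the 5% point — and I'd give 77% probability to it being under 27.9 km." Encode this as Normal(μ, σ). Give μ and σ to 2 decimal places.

For Normal(μ,σ), the p-quantile is μ + z_p·σ. Here z_{0.05} = -1.645, z_{0.77} = 0.7388.
So 10.3 = μ − 1.645σ and 27.9 = μ + 0.7388σ.
Subtracting: σ = (27.9 − 10.3)/(0.7388 − (-1.645)) = 7.38.
Then μ = 10.3 − (-1.645)·7.38 = 22.44.

μ = 22.44, σ = 7.38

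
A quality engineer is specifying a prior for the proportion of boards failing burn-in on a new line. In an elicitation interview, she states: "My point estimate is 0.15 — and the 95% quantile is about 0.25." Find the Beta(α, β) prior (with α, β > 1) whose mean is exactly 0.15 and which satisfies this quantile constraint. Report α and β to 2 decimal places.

α ≈ 6.10, β ≈ 34.55

With mean 0.15 fixed, write α = 0.15s, β = 0.85s where s = α+β.
Need P(θ < 0.25) = 0.95 under Beta(0.15s, 0.85s). Normal approximation: (q−m)/√(m(1−m)/s) ≈ z_{0.95} = 1.64, so s ≈ 0.15·0.85·(1.64)²/(0.25−0.15)² = 34.5.
At s = 34.5: P(θ<0.25) ≈ 0.937. Adjusting to match 0.95 gives s ≈ 40.65.
So α = 0.15·40.65 ≈ 6.10, β = 0.85·40.65 ≈ 34.55.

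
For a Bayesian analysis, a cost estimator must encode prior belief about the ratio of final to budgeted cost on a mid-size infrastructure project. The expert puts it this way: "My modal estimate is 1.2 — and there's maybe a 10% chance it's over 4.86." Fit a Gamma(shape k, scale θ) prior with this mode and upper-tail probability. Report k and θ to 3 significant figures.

Gamma(k,θ) with k>1 has mode (k−1)θ, so θ = 1.2/(k−1).
Need P(X < 4.86) = 0.9 with θ tied to k this way. Start at k = 2, θ = 1.2: P(X<4.86) ≈ 0.912.
Too high — lower k to spread out. Iterating converges to k ≈ 1.94.
Then θ = 1.2/(1.94−1) ≈ 1.28.

k ≈ 1.94, θ ≈ 1.28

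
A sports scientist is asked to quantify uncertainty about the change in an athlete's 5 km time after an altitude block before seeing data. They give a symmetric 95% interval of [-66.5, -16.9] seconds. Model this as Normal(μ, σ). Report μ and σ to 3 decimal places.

μ = -41.700, σ = 12.653

A symmetric 95% interval runs μ ± z·σ with z = 1.96.
Half-width = 24.8, so σ = 24.8/1.96 = 12.653.
μ is the interval midpoint, -41.700.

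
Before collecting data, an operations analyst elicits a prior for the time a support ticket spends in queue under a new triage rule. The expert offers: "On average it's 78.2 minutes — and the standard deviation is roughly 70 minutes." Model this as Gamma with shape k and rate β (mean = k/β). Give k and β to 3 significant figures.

For Gamma(k, rate β): mean = k/β, variance = k/β², so CV = 1/√k.
CV = SD/mean = 70/78.2 = 0.8951, hence k = 1/CV² = 1.25.
Then β = k/mean = 1.25/78.2 = 0.016.

k ≈ 1.25, β ≈ 0.016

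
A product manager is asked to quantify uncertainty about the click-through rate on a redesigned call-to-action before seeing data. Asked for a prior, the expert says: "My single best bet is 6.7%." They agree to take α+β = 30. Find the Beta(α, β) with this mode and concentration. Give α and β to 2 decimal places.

α = 2.88, β = 27.12

For α,β > 1 the Beta mode is (α−1)/(α+β−2). With α+β = 30, the mode is (α−1)/28.
Set (α−1)/28 = 0.067 → α = 1 + 0.067·28 = 2.88.
β = 30 − α = 27.12.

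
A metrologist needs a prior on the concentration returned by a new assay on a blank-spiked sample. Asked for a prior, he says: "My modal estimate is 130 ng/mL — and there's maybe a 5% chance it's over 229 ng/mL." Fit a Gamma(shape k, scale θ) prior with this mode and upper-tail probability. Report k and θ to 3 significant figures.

Gamma(k,θ) with k>1 has mode (k−1)θ, so θ = 130/(k−1).
Need P(X < 229) = 0.95 with θ tied to k this way. Start at k = 2, θ = 130: P(X<229) ≈ 0.526.
Too low — raise k to concentrate. Iterating converges to k ≈ 9.7.
Then θ = 130/(9.7−1) ≈ 14.9.

k ≈ 9.7, θ ≈ 14.9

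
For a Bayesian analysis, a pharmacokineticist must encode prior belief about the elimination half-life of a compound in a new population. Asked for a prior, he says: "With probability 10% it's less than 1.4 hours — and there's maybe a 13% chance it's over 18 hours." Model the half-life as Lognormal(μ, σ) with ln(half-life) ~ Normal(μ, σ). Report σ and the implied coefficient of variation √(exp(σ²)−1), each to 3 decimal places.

If T ~ Lognormal(μ,σ) then ln T ~ Normal(μ,σ), so the p-quantile of ln T is μ + z_p·σ.
ln(1.4) = 0.3365 and ln(18) = 2.89; z_{0.1} = -1.282, z_{0.87} = 1.126.
σ = (2.89 − 0.3365)/(1.126 − (-1.282)) = 1.061.
μ = 0.3365 − (-1.282)·1.061 = 1.696.
CV = √(exp(σ²)−1) = √(exp(1.1249)−1) = 1.442.

σ ≈ 1.061, CV ≈ 1.442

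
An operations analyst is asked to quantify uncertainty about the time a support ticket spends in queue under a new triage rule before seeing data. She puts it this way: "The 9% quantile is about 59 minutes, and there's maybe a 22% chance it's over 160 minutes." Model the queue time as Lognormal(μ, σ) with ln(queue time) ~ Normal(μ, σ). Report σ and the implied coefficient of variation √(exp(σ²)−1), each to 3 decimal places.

σ ≈ 0.472, CV ≈ 0.500

If T ~ Lognormal(μ,σ) then ln T ~ Normal(μ,σ), so the p-quantile of ln T is μ + z_p·σ.
ln(59) = 4.078 and ln(160) = 5.075; z_{0.09} = -1.341, z_{0.78} = 0.7722.
σ = (5.075 − 4.078)/(0.7722 − (-1.341)) = 0.472.
μ = 4.078 − (-1.341)·0.472 = 4.711.
CV = √(exp(σ²)−1) = √(exp(0.2229)−1) = 0.500.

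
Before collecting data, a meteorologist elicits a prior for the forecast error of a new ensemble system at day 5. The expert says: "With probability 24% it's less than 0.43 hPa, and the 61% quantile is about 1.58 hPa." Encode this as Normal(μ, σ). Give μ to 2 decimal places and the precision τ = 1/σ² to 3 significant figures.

μ = 1.25, τ = 0.735

The p-quantile of Normal(μ,σ) is μ + z_p·σ, with z_{0.24} = -0.7063 and z_{0.61} = 0.2793.
Eliminate σ: μ = (z₂·x₁ − z₁·x₂)/(z₂ − z₁) = (0.2793·0.43 − (-0.7063)·1.58)/0.9856 = 1.25.
Then σ = (x₂ − x₁)/(z₂ − z₁) = (1.58 − 0.43)/0.9856 = 1.17.
Precision τ = 1/σ² = 1/1.167² = 0.735.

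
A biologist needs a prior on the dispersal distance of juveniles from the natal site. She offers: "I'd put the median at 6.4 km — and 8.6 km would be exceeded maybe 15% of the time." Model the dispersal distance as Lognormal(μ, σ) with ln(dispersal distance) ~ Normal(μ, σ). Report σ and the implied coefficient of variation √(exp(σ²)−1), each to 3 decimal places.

σ ≈ 0.285, CV ≈ 0.291

If T ~ Lognormal(μ,σ) then ln T ~ Normal(μ,σ), so the p-quantile of ln T is μ + z_p·σ.
ln(6.4) = 1.856 and ln(8.6) = 2.152; z_{0.5} = 0, z_{0.85} = 1.036.
σ = (2.152 − 1.856)/(1.036 − (0)) = 0.285.
μ = 1.856 − (0)·0.285 = 1.856.
CV = √(exp(σ²)−1) = √(exp(0.0813)−1) = 0.291.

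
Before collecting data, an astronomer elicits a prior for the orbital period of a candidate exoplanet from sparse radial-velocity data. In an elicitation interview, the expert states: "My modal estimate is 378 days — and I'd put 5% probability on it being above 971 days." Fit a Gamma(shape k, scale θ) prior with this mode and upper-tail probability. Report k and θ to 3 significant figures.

k ≈ 4.04, θ ≈ 124

Gamma(k,θ) with k>1 has mode (k−1)θ, so θ = 378/(k−1).
Need P(X < 971) = 0.95 with θ tied to k this way. Start at k = 2, θ = 378: P(X<971) ≈ 0.727.
Too low — raise k to concentrate. Iterating converges to k ≈ 4.04.
Then θ = 378/(4.04−1) ≈ 124.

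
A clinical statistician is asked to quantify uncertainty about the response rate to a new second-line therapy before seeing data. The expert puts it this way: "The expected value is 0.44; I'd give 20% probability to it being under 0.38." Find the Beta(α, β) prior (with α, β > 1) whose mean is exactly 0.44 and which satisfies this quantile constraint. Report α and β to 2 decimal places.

α ≈ 21.55, β ≈ 27.43

With mean 0.44 fixed, write α = 0.44s, β = 0.56s where s = α+β.
Need P(θ < 0.38) = 0.2 under Beta(0.44s, 0.56s). Normal approximation: (q−m)/√(m(1−m)/s) ≈ z_{0.2} = -0.842, so s ≈ 0.44·0.56·(-0.842)²/(0.38−0.44)² = 48.5.
At s = 48.5: P(θ<0.38) ≈ 0.201. Adjusting to match 0.2 gives s ≈ 48.98.
So α = 0.44·48.98 ≈ 21.55, β = 0.56·48.98 ≈ 27.43.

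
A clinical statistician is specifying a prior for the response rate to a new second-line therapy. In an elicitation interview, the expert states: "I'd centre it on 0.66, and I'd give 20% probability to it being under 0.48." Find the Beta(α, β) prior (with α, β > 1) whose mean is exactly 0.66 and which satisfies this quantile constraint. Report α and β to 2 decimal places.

α ≈ 3.03, β ≈ 1.56

With mean 0.66 fixed, write α = 0.66s, β = 0.34s where s = α+β.
Need P(θ < 0.48) = 0.2 under Beta(0.66s, 0.34s). Normal approximation: (q−m)/√(m(1−m)/s) ≈ z_{0.2} = -0.842, so s ≈ 0.66·0.34·(-0.842)²/(0.48−0.66)² = 4.9.
At s = 4.9: P(θ<0.48) ≈ 0.193. Adjusting to match 0.2 gives s ≈ 4.59.
So α = 0.66·4.59 ≈ 3.03, β = 0.34·4.59 ≈ 1.56.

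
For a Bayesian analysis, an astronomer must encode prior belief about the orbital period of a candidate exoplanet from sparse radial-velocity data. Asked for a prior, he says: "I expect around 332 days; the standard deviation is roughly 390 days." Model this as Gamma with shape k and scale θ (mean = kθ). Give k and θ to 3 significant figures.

k ≈ 0.725, θ ≈ 458

For Gamma(k, scale θ): mean = kθ, variance = kθ², so CV = 1/√k.
CV = SD/mean = 390/332 = 1.175, hence k = 1/CV² = 0.725.
Then θ = mean/k = 332/0.725 = 458.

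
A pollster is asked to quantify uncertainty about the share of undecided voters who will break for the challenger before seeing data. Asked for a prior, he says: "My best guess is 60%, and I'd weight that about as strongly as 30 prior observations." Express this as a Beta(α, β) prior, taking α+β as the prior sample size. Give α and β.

α = 18, β = 12

Under the effective-sample-size interpretation, Beta(α, β) has prior mean α/(α+β) and prior sample size α+β.
So α+β = 30 and α/(α+β) = 0.6, giving α = 0.6·30 = 18 and β = 30 − 18 = 12.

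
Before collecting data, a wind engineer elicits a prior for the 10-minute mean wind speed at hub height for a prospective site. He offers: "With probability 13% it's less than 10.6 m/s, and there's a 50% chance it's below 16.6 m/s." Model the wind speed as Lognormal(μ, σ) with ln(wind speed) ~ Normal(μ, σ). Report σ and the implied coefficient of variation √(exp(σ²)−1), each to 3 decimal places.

If T ~ Lognormal(μ,σ) then ln T ~ Normal(μ,σ), so the p-quantile of ln T is μ + z_p·σ.
ln(10.6) = 2.361 and ln(16.6) = 2.809; z_{0.13} = -1.126, z_{0.5} = 0.
σ = (2.809 − 2.361)/(0 − (-1.126)) = 0.398.
μ = 2.361 − (-1.126)·0.398 = 2.809.
CV = √(exp(σ²)−1) = √(exp(0.1586)−1) = 0.415.

σ ≈ 0.398, CV ≈ 0.415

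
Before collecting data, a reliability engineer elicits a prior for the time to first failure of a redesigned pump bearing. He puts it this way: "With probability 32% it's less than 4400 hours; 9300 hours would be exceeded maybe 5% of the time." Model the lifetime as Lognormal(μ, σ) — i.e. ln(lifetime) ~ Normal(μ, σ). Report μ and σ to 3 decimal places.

If T ~ Lognormal(μ,σ) then ln T ~ Normal(μ,σ), so the p-quantile of ln T is μ + z_p·σ.
ln(4400) = 8.389 and ln(9300) = 9.138; z_{0.32} = -0.4677, z_{0.95} = 1.645.
σ = (9.138 − 8.389)/(1.645 − (-0.4677)) = 0.354.
μ = 8.389 − (-0.4677)·0.354 = 8.555.

μ ≈ 8.555, σ ≈ 0.354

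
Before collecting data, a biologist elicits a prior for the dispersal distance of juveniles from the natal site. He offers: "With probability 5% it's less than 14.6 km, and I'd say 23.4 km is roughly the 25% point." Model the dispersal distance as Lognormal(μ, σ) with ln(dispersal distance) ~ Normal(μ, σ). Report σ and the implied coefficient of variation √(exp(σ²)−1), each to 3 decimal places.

σ ≈ 0.486, CV ≈ 0.516

If T ~ Lognormal(μ,σ) then ln T ~ Normal(μ,σ), so the p-quantile of ln T is μ + z_p·σ.
ln(14.6) = 2.681 and ln(23.4) = 3.153; z_{0.05} = -1.645, z_{0.25} = -0.6745.
σ = (3.153 − 2.681)/(-0.6745 − (-1.645)) = 0.486.
μ = 2.681 − (-1.645)·0.486 = 3.481.
CV = √(exp(σ²)−1) = √(exp(0.2363)−1) = 0.516.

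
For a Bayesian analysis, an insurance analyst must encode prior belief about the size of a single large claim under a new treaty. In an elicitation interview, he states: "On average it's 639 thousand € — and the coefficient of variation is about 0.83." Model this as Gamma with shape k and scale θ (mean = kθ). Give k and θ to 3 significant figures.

k ≈ 1.45, θ ≈ 440

For Gamma(k, scale θ): mean = kθ, variance = kθ², so CV = 1/√k.
CV = 0.83, hence k = 1/CV² = 1.45.
Then θ = mean/k = 639/1.45 = 440.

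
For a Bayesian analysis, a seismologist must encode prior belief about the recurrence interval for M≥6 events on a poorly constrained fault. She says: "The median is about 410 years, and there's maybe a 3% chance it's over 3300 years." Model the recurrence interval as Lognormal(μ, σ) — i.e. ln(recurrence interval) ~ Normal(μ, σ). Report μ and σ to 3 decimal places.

If T ~ Lognormal(μ,σ) then ln T ~ Normal(μ,σ), so the p-quantile of ln T is μ + z_p·σ.
ln(410) = 6.016 and ln(3300) = 8.102; z_{0.5} = 0, z_{0.97} = 1.881.
σ = (8.102 − 6.016)/(1.881 − (0)) = 1.109.
μ = 6.016 − (0)·1.109 = 6.016.

μ ≈ 6.016, σ ≈ 1.109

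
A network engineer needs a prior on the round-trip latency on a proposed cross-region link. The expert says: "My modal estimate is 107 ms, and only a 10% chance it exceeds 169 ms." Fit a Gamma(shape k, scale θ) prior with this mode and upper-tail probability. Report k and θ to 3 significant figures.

k ≈ 9.98, θ ≈ 11.9

Gamma(k,θ) with k>1 has mode (k−1)θ, so θ = 107/(k−1).
Need P(X < 169) = 0.9 with θ tied to k this way. Start at k = 2, θ = 107: P(X<169) ≈ 0.468.
Too low — raise k to concentrate. Iterating converges to k ≈ 9.98.
Then θ = 107/(9.98−1) ≈ 11.9.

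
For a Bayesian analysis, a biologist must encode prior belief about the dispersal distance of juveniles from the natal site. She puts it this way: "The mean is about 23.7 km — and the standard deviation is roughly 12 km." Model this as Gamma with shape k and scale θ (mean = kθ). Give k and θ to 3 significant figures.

For Gamma(k, scale θ): mean = kθ, variance = kθ², so CV = 1/√k.
CV = SD/mean = 12/23.7 = 0.5063, hence k = 1/CV² = 3.9.
Then θ = mean/k = 23.7/3.9 = 6.08.

k ≈ 3.9, θ ≈ 6.08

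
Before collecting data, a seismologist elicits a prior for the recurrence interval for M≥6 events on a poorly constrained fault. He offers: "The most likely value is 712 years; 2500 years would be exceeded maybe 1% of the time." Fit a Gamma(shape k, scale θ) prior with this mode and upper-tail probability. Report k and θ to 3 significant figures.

k ≈ 3.74, θ ≈ 259

Gamma(k,θ) with k>1 has mode (k−1)θ, so θ = 712/(k−1).
Need P(X < 2500) = 0.99 with θ tied to k this way. Start at k = 2, θ = 712: P(X<2500) ≈ 0.865.
Too low — raise k to concentrate. Iterating converges to k ≈ 3.74.
Then θ = 712/(3.74−1) ≈ 259.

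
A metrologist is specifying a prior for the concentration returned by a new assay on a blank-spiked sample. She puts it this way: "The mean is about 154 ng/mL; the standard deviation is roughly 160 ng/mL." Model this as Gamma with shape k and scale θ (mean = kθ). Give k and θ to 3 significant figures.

k ≈ 0.926, θ ≈ 166

For Gamma(k, scale θ): mean = kθ, variance = kθ², so CV = 1/√k.
CV = SD/mean = 160/154 = 1.039, hence k = 1/CV² = 0.926.
Then θ = mean/k = 154/0.926 = 166.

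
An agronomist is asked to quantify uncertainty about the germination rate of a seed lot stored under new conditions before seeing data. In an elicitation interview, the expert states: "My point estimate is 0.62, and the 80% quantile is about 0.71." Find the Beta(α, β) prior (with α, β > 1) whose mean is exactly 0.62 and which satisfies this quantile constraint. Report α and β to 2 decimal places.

With mean 0.62 fixed, write α = 0.62s, β = 0.38s where s = α+β.
Need P(θ < 0.71) = 0.8 under Beta(0.62s, 0.38s). Normal approximation: (q−m)/√(m(1−m)/s) ≈ z_{0.8} = 0.842, so s ≈ 0.62·0.38·(0.842)²/(0.71−0.62)² = 20.6.
At s = 20.6: P(θ<0.71) ≈ 0.797. Adjusting to match 0.8 gives s ≈ 21.13.
So α = 0.62·21.13 ≈ 13.10, β = 0.38·21.13 ≈ 8.03.

α ≈ 13.10, β ≈ 8.03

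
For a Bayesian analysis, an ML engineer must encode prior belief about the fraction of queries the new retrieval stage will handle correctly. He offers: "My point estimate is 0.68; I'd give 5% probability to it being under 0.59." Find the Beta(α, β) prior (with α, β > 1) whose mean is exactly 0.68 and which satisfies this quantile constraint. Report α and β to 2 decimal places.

α ≈ 51.85, β ≈ 24.40

With mean 0.68 fixed, write α = 0.68s, β = 0.32s where s = α+β.
Need P(θ < 0.59) = 0.05 under Beta(0.68s, 0.32s). Normal approximation: (q−m)/√(m(1−m)/s) ≈ z_{0.05} = -1.64, so s ≈ 0.68·0.32·(-1.64)²/(0.59−0.68)² = 72.7.
At s = 72.7: P(θ<0.59) ≈ 0.054. Adjusting to match 0.05 gives s ≈ 76.24.
So α = 0.68·76.24 ≈ 51.85, β = 0.32·76.24 ≈ 24.40.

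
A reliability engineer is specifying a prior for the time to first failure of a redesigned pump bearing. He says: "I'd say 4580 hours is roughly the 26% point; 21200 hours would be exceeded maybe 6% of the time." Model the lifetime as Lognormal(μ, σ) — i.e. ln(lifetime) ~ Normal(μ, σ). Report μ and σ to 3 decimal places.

If T ~ Lognormal(μ,σ) then ln T ~ Normal(μ,σ), so the p-quantile of ln T is μ + z_p·σ.
ln(4580) = 8.429 and ln(21200) = 9.962; z_{0.26} = -0.6433, z_{0.94} = 1.555.
σ = (9.962 − 8.429)/(1.555 − (-0.6433)) = 0.697.
μ = 8.429 − (-0.6433)·0.697 = 8.878.

μ ≈ 8.878, σ ≈ 0.697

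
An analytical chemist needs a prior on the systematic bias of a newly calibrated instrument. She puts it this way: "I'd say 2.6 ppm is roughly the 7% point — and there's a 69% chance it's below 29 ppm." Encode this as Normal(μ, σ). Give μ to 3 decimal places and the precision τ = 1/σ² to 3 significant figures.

The p-quantile of Normal(μ,σ) is μ + z_p·σ, with z_{0.07} = -1.476 and z_{0.69} = 0.4959.
Eliminate σ: μ = (z₂·x₁ − z₁·x₂)/(z₂ − z₁) = (0.4959·2.6 − (-1.476)·29)/1.972 = 22.361.
Then σ = (x₂ − x₁)/(z₂ − z₁) = (29 − 2.6)/1.972 = 13.390.
Precision τ = 1/σ² = 1/13.39² = 0.00558.

μ = 22.361, τ = 0.00558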